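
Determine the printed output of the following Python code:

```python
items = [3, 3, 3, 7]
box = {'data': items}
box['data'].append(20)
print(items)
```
[3, 3, 3, 7, 20]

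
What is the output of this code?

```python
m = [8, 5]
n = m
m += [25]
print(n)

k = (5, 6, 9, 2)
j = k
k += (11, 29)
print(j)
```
[8, 5, 25]
(5, 6, 9, 2)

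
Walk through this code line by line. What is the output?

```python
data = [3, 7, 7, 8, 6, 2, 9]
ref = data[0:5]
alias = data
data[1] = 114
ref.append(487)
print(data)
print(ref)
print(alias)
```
[3, 114, 7, 8, 6, 2, 9]
[3, 7, 7, 8, 6, 487]
[3, 114, 7, 8, 6, 2, 9]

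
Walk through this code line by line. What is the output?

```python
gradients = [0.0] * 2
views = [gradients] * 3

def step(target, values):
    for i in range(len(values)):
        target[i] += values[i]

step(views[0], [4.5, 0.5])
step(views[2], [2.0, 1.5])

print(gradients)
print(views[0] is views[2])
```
[6.5, 2.0]
True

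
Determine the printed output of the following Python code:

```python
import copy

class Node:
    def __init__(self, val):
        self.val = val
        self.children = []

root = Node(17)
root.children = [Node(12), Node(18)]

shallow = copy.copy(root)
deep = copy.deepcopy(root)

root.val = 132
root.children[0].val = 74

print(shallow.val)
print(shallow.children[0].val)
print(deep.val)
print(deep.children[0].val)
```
17
74
17
12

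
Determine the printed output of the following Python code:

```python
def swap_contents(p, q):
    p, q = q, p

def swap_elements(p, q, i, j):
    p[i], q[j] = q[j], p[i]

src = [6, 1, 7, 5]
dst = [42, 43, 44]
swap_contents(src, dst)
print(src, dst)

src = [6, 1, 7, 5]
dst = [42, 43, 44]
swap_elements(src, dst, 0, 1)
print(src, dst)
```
[6, 1, 7, 5] [42, 43, 44]
[43, 1, 7, 5] [42, 6, 44]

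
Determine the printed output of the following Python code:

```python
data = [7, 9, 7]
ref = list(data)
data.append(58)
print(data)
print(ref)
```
[7, 9, 7, 58]
[7, 9, 7]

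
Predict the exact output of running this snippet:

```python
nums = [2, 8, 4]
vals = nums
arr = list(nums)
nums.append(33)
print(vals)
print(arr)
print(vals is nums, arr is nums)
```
[2, 8, 4, 33]
[2, 8, 4]
True False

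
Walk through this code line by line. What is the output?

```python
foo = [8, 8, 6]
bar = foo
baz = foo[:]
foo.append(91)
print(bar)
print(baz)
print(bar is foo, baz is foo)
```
[8, 8, 6, 91]
[8, 8, 6]
True False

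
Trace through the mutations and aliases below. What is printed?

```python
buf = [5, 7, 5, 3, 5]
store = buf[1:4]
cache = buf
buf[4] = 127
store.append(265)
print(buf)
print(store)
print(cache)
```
[5, 7, 5, 3, 127]
[7, 5, 3, 265]
[5, 7, 5, 3, 127]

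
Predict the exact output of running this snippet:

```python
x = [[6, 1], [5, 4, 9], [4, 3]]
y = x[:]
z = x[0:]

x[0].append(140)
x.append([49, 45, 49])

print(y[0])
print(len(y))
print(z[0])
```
[6, 1, 140]
3
[6, 1, 140]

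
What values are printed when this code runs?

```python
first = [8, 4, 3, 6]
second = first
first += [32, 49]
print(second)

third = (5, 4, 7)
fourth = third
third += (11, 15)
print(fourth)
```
[8, 4, 3, 6, 32, 49]
(5, 4, 7)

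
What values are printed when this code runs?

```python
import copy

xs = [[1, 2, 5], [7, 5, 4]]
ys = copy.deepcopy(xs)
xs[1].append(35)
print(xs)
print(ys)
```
[[1, 2, 5], [7, 5, 4, 35]]
[[1, 2, 5], [7, 5, 4]]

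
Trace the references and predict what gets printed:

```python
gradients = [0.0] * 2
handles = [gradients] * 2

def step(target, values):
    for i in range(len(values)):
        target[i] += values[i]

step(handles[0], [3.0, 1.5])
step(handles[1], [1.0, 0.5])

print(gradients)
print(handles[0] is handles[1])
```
[4.0, 2.0]
True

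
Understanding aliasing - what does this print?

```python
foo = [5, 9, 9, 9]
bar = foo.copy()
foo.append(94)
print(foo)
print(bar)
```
[5, 9, 9, 9, 94]
[5, 9, 9, 9]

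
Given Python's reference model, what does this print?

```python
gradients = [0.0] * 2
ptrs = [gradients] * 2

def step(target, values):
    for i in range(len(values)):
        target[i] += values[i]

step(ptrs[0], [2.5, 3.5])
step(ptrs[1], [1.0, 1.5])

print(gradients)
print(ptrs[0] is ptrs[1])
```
[3.5, 5.0]
True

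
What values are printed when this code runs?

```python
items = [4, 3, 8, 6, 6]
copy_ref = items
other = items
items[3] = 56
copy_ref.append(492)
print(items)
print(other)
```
[4, 3, 8, 56, 6, 492]
[4, 3, 8, 56, 6, 492]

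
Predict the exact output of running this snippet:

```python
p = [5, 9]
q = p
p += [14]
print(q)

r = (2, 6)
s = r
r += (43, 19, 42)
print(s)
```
[5, 9, 14]
(2, 6)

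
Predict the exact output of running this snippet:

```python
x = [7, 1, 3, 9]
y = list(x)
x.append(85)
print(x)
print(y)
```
[7, 1, 3, 9, 85]
[7, 1, 3, 9]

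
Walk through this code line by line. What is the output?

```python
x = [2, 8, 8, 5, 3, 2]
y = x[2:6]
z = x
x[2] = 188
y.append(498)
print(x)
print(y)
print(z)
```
[2, 8, 188, 5, 3, 2]
[8, 5, 3, 2, 498]
[2, 8, 188, 5, 3, 2]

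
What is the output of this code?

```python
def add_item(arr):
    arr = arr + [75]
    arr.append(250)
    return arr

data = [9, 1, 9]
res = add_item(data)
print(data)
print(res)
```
[9, 1, 9]
[9, 1, 9, 75, 250]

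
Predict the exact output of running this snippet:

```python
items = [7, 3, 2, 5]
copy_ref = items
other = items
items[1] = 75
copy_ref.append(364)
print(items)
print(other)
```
[7, 75, 2, 5, 364]
[7, 75, 2, 5, 364]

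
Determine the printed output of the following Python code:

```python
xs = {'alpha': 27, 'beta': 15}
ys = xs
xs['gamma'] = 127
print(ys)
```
{'alpha': 27, 'beta': 15, 'gamma': 127}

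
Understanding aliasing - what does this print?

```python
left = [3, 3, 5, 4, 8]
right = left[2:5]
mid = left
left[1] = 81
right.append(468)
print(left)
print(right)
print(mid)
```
[3, 81, 5, 4, 8]
[5, 4, 8, 468]
[3, 81, 5, 4, 8]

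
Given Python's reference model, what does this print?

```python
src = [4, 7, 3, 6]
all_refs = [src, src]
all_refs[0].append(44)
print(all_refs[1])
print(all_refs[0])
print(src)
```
[4, 7, 3, 6, 44]
[4, 7, 3, 6, 44]
[4, 7, 3, 6, 44]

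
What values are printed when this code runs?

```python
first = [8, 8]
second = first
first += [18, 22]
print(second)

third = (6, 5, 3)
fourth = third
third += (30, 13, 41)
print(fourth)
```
[8, 8, 18, 22]
(6, 5, 3)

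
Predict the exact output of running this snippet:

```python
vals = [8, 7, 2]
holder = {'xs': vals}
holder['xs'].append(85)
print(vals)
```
[8, 7, 2, 85]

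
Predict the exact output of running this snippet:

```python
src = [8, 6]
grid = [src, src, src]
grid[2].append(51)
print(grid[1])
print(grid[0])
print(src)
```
[8, 6, 51]
[8, 6, 51]
[8, 6, 51]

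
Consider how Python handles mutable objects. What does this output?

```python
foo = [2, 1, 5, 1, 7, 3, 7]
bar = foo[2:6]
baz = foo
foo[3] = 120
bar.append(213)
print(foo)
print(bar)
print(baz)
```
[2, 1, 5, 120, 7, 3, 7]
[5, 1, 7, 3, 213]
[2, 1, 5, 120, 7, 3, 7]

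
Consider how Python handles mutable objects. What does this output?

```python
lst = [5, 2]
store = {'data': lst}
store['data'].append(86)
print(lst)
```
[5, 2, 86]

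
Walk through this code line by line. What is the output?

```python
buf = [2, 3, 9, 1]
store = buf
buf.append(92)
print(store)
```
[2, 3, 9, 1, 92]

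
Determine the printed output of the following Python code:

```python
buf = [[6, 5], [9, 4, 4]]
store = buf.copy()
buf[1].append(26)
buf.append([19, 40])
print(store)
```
[[6, 5], [9, 4, 4, 26]]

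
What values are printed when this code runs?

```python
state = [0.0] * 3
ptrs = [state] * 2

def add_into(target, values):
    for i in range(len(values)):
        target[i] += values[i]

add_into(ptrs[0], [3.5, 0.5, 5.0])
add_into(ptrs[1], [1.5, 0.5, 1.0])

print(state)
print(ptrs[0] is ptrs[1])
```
[5.0, 1.0, 6.0]
True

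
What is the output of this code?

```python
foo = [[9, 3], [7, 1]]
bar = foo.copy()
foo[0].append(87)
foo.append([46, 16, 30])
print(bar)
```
[[9, 3, 87], [7, 1]]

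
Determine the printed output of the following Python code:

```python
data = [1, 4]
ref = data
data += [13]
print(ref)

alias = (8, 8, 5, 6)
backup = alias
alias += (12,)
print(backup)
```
[1, 4, 13]
(8, 8, 5, 6)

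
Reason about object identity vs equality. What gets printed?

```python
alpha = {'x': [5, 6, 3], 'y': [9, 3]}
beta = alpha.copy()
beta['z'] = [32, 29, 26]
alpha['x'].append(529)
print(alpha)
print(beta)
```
{'x': [5, 6, 3, 529], 'y': [9, 3]}
{'x': [5, 6, 3, 529], 'y': [9, 3], 'z': [32, 29, 26]}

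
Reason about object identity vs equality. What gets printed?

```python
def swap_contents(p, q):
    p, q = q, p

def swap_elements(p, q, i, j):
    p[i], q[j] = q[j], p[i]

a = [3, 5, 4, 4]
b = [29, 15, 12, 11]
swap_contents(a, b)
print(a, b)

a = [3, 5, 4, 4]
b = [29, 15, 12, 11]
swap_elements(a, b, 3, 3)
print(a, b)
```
[3, 5, 4, 4] [29, 15, 12, 11]
[3, 5, 4, 11] [29, 15, 12, 4]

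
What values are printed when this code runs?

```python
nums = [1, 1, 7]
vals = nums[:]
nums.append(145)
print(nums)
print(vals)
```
[1, 1, 7, 145]
[1, 1, 7]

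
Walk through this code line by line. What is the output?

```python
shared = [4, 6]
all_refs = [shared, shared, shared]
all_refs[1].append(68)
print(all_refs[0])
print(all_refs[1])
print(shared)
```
[4, 6, 68]
[4, 6, 68]
[4, 6, 68]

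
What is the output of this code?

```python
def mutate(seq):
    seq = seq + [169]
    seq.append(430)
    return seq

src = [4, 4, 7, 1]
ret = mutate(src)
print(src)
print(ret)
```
[4, 4, 7, 1]
[4, 4, 7, 1, 169, 430]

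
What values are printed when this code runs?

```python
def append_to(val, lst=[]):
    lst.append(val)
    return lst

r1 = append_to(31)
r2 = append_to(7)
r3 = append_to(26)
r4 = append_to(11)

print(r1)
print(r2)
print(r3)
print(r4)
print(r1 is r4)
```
[31, 7, 26, 11]
[31, 7, 26, 11]
[31, 7, 26, 11]
[31, 7, 26, 11]
True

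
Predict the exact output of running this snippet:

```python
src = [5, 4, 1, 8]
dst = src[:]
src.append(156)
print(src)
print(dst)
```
[5, 4, 1, 8, 156]
[5, 4, 1, 8]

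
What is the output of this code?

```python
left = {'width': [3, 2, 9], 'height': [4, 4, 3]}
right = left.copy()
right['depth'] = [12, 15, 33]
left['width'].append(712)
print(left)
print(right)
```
{'width': [3, 2, 9, 712], 'height': [4, 4, 3]}
{'width': [3, 2, 9, 712], 'height': [4, 4, 3], 'depth': [12, 15, 33]}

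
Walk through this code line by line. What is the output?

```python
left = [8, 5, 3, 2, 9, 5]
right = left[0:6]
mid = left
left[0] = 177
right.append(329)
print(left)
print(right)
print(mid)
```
[177, 5, 3, 2, 9, 5]
[8, 5, 3, 2, 9, 5, 329]
[177, 5, 3, 2, 9, 5]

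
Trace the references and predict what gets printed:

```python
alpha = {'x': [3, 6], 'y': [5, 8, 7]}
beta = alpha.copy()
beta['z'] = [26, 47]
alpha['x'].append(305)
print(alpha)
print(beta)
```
{'x': [3, 6, 305], 'y': [5, 8, 7]}
{'x': [3, 6, 305], 'y': [5, 8, 7], 'z': [26, 47]}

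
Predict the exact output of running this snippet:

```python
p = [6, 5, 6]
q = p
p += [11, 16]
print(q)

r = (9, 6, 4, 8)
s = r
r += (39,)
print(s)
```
[6, 5, 6, 11, 16]
(9, 6, 4, 8)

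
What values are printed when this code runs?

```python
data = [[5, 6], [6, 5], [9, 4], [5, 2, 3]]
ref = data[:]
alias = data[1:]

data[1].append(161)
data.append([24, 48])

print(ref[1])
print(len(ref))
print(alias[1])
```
[6, 5, 161]
4
[9, 4]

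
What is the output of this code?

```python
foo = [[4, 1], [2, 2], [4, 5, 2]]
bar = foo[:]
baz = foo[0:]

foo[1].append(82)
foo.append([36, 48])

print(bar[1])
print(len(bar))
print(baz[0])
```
[2, 2, 82]
3
[4, 1]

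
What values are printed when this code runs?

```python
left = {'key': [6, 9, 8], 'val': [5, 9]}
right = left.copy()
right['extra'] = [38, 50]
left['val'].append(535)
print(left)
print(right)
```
{'key': [6, 9, 8], 'val': [5, 9, 535]}
{'key': [6, 9, 8], 'val': [5, 9, 535], 'extra': [38, 50]}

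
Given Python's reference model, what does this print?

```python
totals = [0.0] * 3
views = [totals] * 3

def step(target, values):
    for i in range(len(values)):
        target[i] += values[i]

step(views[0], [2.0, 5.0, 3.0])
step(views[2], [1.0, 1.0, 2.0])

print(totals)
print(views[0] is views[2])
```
[3.0, 6.0, 5.0]
True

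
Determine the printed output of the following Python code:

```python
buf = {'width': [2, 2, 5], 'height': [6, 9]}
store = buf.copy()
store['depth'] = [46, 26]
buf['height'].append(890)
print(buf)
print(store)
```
{'width': [2, 2, 5], 'height': [6, 9, 890]}
{'width': [2, 2, 5], 'height': [6, 9, 890], 'depth': [46, 26]}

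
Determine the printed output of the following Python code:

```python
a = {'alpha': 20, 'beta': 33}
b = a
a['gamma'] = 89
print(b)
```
{'alpha': 20, 'beta': 33, 'gamma': 89}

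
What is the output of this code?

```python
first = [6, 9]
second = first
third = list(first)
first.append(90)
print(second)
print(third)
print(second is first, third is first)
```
[6, 9, 90]
[6, 9]
True False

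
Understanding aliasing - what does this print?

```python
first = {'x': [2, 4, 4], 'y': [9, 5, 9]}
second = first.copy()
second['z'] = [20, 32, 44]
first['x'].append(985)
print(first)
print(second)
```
{'x': [2, 4, 4, 985], 'y': [9, 5, 9]}
{'x': [2, 4, 4, 985], 'y': [9, 5, 9], 'z': [20, 32, 44]}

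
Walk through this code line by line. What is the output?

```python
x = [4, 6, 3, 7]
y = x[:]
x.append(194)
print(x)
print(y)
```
[4, 6, 3, 7, 194]
[4, 6, 3, 7]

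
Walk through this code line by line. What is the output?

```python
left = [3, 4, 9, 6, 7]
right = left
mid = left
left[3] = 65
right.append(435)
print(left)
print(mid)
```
[3, 4, 9, 65, 7, 435]
[3, 4, 9, 65, 7, 435]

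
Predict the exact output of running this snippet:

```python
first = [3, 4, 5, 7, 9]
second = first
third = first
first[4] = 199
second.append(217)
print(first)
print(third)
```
[3, 4, 5, 7, 199, 217]
[3, 4, 5, 7, 199, 217]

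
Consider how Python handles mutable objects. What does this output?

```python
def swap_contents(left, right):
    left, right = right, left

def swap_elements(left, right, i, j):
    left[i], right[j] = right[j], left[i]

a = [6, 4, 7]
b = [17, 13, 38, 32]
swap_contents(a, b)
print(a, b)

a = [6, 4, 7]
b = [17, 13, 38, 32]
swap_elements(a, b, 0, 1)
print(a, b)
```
[6, 4, 7] [17, 13, 38, 32]
[13, 4, 7] [17, 6, 38, 32]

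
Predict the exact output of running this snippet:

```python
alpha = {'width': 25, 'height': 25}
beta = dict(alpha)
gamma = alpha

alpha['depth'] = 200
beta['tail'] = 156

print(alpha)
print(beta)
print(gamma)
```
{'width': 25, 'height': 25, 'depth': 200}
{'width': 25, 'height': 25, 'tail': 156}
{'width': 25, 'height': 25, 'depth': 200}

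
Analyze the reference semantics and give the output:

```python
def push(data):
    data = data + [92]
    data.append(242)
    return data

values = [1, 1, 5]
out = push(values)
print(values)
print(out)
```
[1, 1, 5]
[1, 1, 5, 92, 242]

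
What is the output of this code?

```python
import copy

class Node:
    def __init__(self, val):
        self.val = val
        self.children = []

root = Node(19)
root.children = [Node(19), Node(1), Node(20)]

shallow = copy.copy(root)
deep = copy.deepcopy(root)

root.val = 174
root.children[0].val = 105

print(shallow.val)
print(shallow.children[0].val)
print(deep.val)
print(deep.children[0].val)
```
19
105
19
19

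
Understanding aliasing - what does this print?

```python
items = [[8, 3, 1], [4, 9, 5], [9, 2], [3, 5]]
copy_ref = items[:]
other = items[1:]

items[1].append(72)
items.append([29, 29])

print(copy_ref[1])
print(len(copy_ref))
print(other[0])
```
[4, 9, 5, 72]
4
[4, 9, 5, 72]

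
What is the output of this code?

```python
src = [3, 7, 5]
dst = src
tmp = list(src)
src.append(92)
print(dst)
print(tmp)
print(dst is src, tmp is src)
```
[3, 7, 5, 92]
[3, 7, 5]
True False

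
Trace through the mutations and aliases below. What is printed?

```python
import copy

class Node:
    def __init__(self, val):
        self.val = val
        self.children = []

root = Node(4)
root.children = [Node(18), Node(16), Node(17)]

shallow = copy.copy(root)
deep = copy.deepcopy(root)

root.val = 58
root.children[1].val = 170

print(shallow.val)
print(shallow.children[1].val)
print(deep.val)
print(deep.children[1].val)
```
4
170
4
16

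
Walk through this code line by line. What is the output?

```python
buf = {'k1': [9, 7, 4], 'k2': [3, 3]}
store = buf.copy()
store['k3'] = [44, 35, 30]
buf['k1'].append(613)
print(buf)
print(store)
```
{'k1': [9, 7, 4, 613], 'k2': [3, 3]}
{'k1': [9, 7, 4, 613], 'k2': [3, 3], 'k3': [44, 35, 30]}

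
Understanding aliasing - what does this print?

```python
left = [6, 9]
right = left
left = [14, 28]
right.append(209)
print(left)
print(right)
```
[14, 28]
[6, 9, 209]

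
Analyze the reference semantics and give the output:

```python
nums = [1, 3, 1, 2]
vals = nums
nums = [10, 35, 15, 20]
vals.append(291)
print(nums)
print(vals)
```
[10, 35, 15, 20]
[1, 3, 1, 2, 291]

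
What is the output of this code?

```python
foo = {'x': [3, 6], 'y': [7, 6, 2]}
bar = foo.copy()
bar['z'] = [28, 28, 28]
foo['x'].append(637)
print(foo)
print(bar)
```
{'x': [3, 6, 637], 'y': [7, 6, 2]}
{'x': [3, 6, 637], 'y': [7, 6, 2], 'z': [28, 28, 28]}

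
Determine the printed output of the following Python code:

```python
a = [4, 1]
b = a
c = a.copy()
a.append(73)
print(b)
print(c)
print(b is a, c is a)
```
[4, 1, 73]
[4, 1]
True False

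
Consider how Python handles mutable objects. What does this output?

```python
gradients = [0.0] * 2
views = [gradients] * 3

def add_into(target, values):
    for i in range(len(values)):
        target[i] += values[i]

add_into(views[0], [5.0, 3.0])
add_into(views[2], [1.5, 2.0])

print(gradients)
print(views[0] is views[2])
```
[6.5, 5.0]
True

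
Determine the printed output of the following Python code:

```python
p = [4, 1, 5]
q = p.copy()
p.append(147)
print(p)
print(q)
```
[4, 1, 5, 147]
[4, 1, 5]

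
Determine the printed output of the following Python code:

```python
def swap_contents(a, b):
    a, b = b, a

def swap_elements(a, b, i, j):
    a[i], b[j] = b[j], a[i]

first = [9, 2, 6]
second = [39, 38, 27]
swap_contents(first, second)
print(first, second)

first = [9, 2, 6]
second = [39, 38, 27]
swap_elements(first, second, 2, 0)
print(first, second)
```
[9, 2, 6] [39, 38, 27]
[9, 2, 39] [6, 38, 27]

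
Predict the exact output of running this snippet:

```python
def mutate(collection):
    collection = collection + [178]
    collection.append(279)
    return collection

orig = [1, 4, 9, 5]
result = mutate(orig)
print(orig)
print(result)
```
[1, 4, 9, 5]
[1, 4, 9, 5, 178, 279]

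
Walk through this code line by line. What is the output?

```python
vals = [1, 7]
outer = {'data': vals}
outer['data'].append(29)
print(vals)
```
[1, 7, 29]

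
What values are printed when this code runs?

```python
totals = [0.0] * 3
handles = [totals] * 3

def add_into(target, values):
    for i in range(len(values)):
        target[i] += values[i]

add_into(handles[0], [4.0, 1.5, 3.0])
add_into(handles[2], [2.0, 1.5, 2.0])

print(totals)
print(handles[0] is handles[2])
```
[6.0, 3.0, 5.0]
True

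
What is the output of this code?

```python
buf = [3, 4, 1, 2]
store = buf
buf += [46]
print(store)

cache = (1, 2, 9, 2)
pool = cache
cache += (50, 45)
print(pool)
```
[3, 4, 1, 2, 46]
(1, 2, 9, 2)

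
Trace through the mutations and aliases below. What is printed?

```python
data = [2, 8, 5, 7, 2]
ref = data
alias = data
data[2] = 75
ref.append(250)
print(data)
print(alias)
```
[2, 8, 75, 7, 2, 250]
[2, 8, 75, 7, 2, 250]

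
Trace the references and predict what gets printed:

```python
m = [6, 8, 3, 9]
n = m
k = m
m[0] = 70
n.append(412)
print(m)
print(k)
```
[70, 8, 3, 9, 412]
[70, 8, 3, 9, 412]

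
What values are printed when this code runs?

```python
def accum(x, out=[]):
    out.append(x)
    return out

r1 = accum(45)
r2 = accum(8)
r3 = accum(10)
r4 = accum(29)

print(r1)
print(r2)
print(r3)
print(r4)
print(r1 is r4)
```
[45, 8, 10, 29]
[45, 8, 10, 29]
[45, 8, 10, 29]
[45, 8, 10, 29]
True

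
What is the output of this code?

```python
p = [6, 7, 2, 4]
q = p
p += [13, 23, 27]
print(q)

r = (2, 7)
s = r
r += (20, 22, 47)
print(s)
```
[6, 7, 2, 4, 13, 23, 27]
(2, 7)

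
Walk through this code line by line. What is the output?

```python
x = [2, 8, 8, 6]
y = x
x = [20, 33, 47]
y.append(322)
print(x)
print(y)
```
[20, 33, 47]
[2, 8, 8, 6, 322]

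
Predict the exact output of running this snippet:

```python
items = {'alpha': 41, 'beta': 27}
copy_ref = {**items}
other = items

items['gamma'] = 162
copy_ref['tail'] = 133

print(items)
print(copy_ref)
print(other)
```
{'alpha': 41, 'beta': 27, 'gamma': 162}
{'alpha': 41, 'beta': 27, 'tail': 133}
{'alpha': 41, 'beta': 27, 'gamma': 162}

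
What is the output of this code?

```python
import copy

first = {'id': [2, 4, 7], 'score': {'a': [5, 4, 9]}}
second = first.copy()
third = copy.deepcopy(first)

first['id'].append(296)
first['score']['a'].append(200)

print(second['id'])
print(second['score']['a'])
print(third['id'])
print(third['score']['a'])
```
[2, 4, 7, 296]
[5, 4, 9, 200]
[2, 4, 7]
[5, 4, 9]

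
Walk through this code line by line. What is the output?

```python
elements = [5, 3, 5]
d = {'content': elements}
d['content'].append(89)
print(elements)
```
[5, 3, 5, 89]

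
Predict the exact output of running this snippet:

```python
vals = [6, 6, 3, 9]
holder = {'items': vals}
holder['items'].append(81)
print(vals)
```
[6, 6, 3, 9, 81]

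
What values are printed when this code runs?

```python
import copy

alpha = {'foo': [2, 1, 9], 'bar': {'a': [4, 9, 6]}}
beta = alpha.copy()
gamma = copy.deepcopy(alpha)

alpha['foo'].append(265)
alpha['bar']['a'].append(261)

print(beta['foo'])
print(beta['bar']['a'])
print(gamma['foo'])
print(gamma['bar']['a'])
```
[2, 1, 9, 265]
[4, 9, 6, 261]
[2, 1, 9]
[4, 9, 6]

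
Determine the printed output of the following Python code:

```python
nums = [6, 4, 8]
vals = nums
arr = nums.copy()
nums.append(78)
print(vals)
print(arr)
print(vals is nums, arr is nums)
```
[6, 4, 8, 78]
[6, 4, 8]
True False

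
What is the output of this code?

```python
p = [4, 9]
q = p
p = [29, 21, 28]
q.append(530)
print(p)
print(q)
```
[29, 21, 28]
[4, 9, 530]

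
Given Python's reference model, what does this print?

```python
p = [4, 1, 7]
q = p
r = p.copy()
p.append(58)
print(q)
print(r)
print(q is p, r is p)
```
[4, 1, 7, 58]
[4, 1, 7]
True False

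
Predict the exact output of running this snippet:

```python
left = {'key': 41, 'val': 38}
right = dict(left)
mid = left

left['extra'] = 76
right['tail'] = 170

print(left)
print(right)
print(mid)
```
{'key': 41, 'val': 38, 'extra': 76}
{'key': 41, 'val': 38, 'tail': 170}
{'key': 41, 'val': 38, 'extra': 76}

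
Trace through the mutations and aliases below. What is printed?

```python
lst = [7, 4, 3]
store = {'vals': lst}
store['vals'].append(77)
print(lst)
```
[7, 4, 3, 77]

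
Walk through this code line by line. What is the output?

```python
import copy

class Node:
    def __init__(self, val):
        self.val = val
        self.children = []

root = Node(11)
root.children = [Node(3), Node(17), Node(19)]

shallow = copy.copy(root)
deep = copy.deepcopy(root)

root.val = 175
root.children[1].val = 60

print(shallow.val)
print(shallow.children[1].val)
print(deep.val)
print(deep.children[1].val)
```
11
60
11
17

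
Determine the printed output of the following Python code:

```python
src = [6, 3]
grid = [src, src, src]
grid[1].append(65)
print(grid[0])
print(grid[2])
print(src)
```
[6, 3, 65]
[6, 3, 65]
[6, 3, 65]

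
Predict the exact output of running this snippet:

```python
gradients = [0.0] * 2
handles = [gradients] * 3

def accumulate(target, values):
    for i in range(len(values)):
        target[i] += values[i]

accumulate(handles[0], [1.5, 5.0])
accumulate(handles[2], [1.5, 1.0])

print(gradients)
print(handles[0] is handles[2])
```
[3.0, 6.0]
True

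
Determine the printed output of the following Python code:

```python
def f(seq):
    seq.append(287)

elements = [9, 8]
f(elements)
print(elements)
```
[9, 8, 287]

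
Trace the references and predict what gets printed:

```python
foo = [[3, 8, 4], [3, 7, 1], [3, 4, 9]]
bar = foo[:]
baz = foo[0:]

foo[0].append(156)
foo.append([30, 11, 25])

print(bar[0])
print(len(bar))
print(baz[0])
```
[3, 8, 4, 156]
3
[3, 8, 4, 156]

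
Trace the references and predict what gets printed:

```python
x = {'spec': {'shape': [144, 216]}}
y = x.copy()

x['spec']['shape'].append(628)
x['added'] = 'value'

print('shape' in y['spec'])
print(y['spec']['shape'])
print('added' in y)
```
True
[144, 216, 628]
False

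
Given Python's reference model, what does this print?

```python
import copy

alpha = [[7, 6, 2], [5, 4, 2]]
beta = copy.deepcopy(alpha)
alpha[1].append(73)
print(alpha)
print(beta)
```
[[7, 6, 2], [5, 4, 2, 73]]
[[7, 6, 2], [5, 4, 2]]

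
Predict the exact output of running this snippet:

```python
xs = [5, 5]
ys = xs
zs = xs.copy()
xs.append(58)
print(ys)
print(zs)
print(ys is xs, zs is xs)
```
[5, 5, 58]
[5, 5]
True False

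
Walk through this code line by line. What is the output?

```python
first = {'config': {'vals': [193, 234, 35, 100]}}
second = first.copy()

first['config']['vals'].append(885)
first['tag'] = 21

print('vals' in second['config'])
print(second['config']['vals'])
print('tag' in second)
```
True
[193, 234, 35, 100, 885]
False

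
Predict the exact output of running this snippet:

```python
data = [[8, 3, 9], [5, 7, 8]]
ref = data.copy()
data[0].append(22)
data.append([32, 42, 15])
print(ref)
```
[[8, 3, 9, 22], [5, 7, 8]]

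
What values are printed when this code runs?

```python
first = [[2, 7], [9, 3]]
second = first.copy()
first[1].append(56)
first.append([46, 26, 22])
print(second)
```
[[2, 7], [9, 3, 56]]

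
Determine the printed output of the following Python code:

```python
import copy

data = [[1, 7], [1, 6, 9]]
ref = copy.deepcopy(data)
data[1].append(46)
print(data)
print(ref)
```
[[1, 7], [1, 6, 9, 46]]
[[1, 7], [1, 6, 9]]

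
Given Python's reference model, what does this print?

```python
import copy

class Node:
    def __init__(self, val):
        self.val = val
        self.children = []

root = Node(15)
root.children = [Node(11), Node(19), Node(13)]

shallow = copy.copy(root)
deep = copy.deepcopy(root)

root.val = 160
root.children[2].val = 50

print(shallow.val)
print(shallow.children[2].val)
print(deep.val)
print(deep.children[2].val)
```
15
50
15
13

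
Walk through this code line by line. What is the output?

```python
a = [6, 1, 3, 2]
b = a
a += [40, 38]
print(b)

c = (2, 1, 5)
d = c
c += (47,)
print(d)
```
[6, 1, 3, 2, 40, 38]
(2, 1, 5)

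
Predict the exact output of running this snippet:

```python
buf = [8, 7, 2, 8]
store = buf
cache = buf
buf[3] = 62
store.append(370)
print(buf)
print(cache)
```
[8, 7, 2, 62, 370]
[8, 7, 2, 62, 370]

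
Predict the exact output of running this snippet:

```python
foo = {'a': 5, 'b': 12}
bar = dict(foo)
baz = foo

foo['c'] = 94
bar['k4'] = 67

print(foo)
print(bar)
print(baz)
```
{'a': 5, 'b': 12, 'c': 94}
{'a': 5, 'b': 12, 'k4': 67}
{'a': 5, 'b': 12, 'c': 94}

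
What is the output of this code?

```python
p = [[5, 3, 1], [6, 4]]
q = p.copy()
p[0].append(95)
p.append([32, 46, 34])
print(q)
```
[[5, 3, 1, 95], [6, 4]]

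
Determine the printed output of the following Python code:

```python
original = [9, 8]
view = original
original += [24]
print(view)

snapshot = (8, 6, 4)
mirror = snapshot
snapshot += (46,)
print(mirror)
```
[9, 8, 24]
(8, 6, 4)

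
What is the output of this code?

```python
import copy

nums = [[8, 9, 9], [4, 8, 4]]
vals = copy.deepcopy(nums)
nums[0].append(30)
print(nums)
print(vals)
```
[[8, 9, 9, 30], [4, 8, 4]]
[[8, 9, 9], [4, 8, 4]]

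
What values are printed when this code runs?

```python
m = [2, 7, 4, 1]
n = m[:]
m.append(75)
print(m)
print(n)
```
[2, 7, 4, 1, 75]
[2, 7, 4, 1]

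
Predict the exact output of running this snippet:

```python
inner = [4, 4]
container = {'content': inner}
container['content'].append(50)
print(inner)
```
[4, 4, 50]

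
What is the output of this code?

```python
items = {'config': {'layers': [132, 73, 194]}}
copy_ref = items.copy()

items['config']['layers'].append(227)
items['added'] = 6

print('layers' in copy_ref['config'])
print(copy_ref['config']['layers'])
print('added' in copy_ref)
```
True
[132, 73, 194, 227]
False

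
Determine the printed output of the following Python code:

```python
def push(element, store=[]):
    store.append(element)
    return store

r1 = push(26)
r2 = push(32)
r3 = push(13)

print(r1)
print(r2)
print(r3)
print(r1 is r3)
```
[26, 32, 13]
[26, 32, 13]
[26, 32, 13]
True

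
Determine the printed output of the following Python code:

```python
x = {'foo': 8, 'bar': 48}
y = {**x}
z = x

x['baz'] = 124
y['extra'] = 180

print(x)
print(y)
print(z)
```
{'foo': 8, 'bar': 48, 'baz': 124}
{'foo': 8, 'bar': 48, 'extra': 180}
{'foo': 8, 'bar': 48, 'baz': 124}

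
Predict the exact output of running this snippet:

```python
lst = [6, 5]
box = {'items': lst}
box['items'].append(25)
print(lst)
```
[6, 5, 25]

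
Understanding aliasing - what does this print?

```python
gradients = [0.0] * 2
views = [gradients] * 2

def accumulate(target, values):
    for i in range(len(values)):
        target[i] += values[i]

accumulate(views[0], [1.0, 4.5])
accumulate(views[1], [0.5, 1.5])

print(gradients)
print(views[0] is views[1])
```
[1.5, 6.0]
True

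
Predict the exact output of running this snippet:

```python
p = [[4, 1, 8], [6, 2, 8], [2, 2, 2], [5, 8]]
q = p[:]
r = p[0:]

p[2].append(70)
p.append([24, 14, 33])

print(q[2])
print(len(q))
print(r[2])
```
[2, 2, 2, 70]
4
[2, 2, 2, 70]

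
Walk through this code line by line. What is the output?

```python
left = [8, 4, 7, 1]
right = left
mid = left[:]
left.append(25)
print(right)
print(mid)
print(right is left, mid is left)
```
[8, 4, 7, 1, 25]
[8, 4, 7, 1]
True False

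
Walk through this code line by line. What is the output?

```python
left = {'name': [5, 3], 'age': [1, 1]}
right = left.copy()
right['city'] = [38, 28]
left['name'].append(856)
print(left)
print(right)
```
{'name': [5, 3, 856], 'age': [1, 1]}
{'name': [5, 3, 856], 'age': [1, 1], 'city': [38, 28]}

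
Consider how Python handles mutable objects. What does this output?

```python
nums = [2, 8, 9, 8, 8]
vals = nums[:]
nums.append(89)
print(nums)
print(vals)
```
[2, 8, 9, 8, 8, 89]
[2, 8, 9, 8, 8]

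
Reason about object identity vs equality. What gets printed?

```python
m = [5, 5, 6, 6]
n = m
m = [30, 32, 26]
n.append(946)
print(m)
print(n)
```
[30, 32, 26]
[5, 5, 6, 6, 946]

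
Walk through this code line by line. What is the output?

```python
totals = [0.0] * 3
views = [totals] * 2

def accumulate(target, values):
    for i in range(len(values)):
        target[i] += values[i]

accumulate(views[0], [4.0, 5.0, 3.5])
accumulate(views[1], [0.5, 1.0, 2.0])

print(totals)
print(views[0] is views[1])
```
[4.5, 6.0, 5.5]
True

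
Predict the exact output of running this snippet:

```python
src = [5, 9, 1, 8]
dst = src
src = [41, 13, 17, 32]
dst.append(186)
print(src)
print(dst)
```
[41, 13, 17, 32]
[5, 9, 1, 8, 186]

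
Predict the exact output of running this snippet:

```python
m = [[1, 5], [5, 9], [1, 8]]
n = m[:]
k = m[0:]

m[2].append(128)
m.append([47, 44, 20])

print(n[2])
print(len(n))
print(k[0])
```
[1, 8, 128]
3
[1, 5]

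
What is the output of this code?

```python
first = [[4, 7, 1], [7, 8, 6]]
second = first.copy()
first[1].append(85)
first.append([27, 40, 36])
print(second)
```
[[4, 7, 1], [7, 8, 6, 85]]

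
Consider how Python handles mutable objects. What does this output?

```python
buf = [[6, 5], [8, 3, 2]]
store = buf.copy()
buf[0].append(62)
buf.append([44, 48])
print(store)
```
[[6, 5, 62], [8, 3, 2]]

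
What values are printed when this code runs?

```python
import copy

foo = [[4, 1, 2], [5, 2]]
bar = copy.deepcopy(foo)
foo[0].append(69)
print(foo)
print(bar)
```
[[4, 1, 2, 69], [5, 2]]
[[4, 1, 2], [5, 2]]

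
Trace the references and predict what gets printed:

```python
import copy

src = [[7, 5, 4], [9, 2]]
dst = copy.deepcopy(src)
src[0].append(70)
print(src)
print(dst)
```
[[7, 5, 4, 70], [9, 2]]
[[7, 5, 4], [9, 2]]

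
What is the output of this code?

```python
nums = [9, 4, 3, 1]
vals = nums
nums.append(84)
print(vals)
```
[9, 4, 3, 1, 84]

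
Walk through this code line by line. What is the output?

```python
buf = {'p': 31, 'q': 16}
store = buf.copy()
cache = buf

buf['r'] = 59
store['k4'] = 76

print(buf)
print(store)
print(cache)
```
{'p': 31, 'q': 16, 'r': 59}
{'p': 31, 'q': 16, 'k4': 76}
{'p': 31, 'q': 16, 'r': 59}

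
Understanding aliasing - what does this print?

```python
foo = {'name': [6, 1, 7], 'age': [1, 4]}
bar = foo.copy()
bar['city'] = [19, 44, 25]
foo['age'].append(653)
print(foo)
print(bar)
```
{'name': [6, 1, 7], 'age': [1, 4, 653]}
{'name': [6, 1, 7], 'age': [1, 4, 653], 'city': [19, 44, 25]}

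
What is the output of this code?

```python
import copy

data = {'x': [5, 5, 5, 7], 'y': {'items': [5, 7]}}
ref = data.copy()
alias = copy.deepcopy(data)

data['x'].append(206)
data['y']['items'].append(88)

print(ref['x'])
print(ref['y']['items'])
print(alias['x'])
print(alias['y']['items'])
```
[5, 5, 5, 7, 206]
[5, 7, 88]
[5, 5, 5, 7]
[5, 7]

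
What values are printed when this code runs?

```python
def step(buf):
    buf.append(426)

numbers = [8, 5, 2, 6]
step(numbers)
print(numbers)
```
[8, 5, 2, 6, 426]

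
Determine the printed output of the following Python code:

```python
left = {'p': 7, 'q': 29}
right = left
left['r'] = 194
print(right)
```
{'p': 7, 'q': 29, 'r': 194}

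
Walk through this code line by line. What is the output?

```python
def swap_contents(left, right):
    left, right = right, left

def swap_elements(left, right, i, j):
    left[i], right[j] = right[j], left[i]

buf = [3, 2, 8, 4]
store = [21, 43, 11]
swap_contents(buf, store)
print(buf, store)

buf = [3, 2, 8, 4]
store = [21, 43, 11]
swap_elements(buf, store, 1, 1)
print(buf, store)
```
[3, 2, 8, 4] [21, 43, 11]
[3, 43, 8, 4] [21, 2, 11]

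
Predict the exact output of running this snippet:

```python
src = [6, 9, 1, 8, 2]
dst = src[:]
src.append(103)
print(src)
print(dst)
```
[6, 9, 1, 8, 2, 103]
[6, 9, 1, 8, 2]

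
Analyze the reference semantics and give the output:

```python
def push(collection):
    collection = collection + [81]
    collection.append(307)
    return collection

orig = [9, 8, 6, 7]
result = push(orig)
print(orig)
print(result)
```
[9, 8, 6, 7]
[9, 8, 6, 7, 81, 307]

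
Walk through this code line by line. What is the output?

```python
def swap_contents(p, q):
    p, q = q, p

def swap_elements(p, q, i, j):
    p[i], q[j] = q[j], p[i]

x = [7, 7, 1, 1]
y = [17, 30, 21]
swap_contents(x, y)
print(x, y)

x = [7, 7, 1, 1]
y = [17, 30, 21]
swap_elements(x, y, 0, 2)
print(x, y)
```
[7, 7, 1, 1] [17, 30, 21]
[21, 7, 1, 1] [17, 30, 7]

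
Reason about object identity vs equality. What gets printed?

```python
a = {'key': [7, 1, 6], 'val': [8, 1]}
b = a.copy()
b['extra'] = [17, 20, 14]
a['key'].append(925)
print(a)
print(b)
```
{'key': [7, 1, 6, 925], 'val': [8, 1]}
{'key': [7, 1, 6, 925], 'val': [8, 1], 'extra': [17, 20, 14]}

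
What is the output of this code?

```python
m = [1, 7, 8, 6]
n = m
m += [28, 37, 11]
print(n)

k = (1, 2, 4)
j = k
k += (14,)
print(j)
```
[1, 7, 8, 6, 28, 37, 11]
(1, 2, 4)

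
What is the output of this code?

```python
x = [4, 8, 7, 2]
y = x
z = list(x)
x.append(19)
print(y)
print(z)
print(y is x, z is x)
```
[4, 8, 7, 2, 19]
[4, 8, 7, 2]
True False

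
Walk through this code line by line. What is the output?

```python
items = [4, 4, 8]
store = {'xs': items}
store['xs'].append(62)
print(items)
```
[4, 4, 8, 62]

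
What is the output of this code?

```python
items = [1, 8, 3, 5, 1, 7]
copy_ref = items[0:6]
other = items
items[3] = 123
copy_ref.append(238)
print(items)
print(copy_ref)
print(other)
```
[1, 8, 3, 123, 1, 7]
[1, 8, 3, 5, 1, 7, 238]
[1, 8, 3, 123, 1, 7]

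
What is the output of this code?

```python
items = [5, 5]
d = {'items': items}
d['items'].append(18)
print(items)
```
[5, 5, 18]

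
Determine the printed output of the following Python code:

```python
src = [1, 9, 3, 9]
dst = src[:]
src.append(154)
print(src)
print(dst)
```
[1, 9, 3, 9, 154]
[1, 9, 3, 9]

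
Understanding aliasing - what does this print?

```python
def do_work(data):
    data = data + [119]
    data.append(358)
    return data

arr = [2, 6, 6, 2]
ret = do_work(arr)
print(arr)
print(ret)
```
[2, 6, 6, 2]
[2, 6, 6, 2, 119, 358]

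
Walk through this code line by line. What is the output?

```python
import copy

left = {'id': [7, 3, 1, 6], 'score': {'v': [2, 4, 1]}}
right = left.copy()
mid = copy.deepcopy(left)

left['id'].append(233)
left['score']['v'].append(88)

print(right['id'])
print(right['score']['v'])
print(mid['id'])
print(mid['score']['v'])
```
[7, 3, 1, 6, 233]
[2, 4, 1, 88]
[7, 3, 1, 6]
[2, 4, 1]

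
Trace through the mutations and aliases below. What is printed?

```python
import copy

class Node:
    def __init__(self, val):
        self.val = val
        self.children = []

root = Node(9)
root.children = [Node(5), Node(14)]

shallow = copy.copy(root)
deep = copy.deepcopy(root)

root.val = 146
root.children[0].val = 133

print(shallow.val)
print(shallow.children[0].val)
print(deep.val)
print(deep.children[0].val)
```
9
133
9
5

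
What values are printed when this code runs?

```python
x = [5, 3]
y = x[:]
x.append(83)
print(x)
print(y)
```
[5, 3, 83]
[5, 3]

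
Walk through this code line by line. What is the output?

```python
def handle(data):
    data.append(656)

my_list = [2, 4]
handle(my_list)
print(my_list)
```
[2, 4, 656]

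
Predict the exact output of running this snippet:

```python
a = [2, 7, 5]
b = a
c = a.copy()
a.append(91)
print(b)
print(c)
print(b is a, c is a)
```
[2, 7, 5, 91]
[2, 7, 5]
True False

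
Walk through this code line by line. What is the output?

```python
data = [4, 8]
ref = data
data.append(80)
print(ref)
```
[4, 8, 80]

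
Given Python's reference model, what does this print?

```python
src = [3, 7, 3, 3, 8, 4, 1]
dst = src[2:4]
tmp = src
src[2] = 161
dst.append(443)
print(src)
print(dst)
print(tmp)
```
[3, 7, 161, 3, 8, 4, 1]
[3, 3, 443]
[3, 7, 161, 3, 8, 4, 1]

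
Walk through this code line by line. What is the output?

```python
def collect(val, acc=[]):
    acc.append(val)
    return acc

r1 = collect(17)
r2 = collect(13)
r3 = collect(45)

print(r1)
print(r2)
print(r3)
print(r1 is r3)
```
[17, 13, 45]
[17, 13, 45]
[17, 13, 45]
True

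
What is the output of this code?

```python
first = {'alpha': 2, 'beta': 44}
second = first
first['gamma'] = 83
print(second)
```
{'alpha': 2, 'beta': 44, 'gamma': 83}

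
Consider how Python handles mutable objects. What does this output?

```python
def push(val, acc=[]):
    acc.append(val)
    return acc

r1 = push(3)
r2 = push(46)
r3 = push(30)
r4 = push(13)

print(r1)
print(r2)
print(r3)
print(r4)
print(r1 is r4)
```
[3, 46, 30, 13]
[3, 46, 30, 13]
[3, 46, 30, 13]
[3, 46, 30, 13]
True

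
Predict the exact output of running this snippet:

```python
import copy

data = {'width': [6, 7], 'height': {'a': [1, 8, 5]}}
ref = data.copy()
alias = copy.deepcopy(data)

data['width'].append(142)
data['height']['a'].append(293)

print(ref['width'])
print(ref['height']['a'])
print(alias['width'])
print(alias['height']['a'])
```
[6, 7, 142]
[1, 8, 5, 293]
[6, 7]
[1, 8, 5]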